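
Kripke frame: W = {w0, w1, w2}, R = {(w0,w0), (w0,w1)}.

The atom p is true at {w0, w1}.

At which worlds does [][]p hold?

w0: successors {w0, w1}; []p there: w0:T, w1:T. ✓
w1: no successors, so [][]p holds vacuously. ✓
w2: no successors, so [][]p holds vacuously. ✓

{w0, w1, w2}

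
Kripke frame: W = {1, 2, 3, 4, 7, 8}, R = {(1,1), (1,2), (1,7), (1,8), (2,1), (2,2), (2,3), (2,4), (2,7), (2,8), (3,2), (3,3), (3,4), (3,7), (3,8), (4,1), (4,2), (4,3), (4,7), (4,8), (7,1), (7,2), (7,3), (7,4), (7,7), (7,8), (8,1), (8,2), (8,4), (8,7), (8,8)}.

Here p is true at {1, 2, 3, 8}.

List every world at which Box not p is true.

∅

1: successors {1, 2, 7, 8}; not p there: 1:F, 2:F, 7:T, 8:F. ✗
2: successors {1, 2, 3, 4, 7, 8}; not p there: 1:F, 2:F, 3:F, 4:T, 7:T, 8:F. ✗
3: successors {2, 3, 4, 7, 8}; not p there: 2:F, 3:F, 4:T, 7:T, 8:F. ✗
4: successors {1, 2, 3, 7, 8}; not p there: 1:F, 2:F, 3:F, 7:T, 8:F. ✗
7: successors {1, 2, 3, 4, 7, 8}; not p there: 1:F, 2:F, 3:F, 4:T, 7:T, 8:F. ✗
8: successors {1, 2, 4, 7, 8}; not p there: 1:F, 2:F, 4:T, 7:T, 8:F. ✗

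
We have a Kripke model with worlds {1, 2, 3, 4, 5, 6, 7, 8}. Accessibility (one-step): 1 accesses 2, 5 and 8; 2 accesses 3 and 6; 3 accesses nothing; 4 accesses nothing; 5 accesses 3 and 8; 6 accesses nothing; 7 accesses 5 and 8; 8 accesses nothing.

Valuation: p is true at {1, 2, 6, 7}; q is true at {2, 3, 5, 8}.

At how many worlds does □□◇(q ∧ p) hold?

6

1: successors {2, 5, 8}; □◇(q ∧ p) there: 2:F, 5:F, 8:T. ✗
2: successors {3, 6}; □◇(q ∧ p) there: 3:T, 6:T. ✓
3: no successors, so □□◇(q ∧ p) holds vacuously. ✓
4: no successors, so □□◇(q ∧ p) holds vacuously. ✓
5: successors {3, 8}; □◇(q ∧ p) there: 3:T, 8:T. ✓
6: no successors, so □□◇(q ∧ p) holds vacuously. ✓
7: successors {5, 8}; □◇(q ∧ p) there: 5:F, 8:T. ✗
8: no successors, so □□◇(q ∧ p) holds vacuously. ✓
Satisfying worlds: {2, 3, 4, 5, 6, 8}.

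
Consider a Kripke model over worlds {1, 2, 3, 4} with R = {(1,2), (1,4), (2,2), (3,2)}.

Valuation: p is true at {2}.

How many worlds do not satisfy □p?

1

1: successors {2, 4}; p there: 2:T, 4:F. ✗
2: successors {2}; p there: 2:T. ✓
3: successors {2}; p there: 2:T. ✓
4: no successors, so □p holds vacuously. ✓
Satisfying worlds: {2, 3, 4}.
So □p fails at the other 1 world.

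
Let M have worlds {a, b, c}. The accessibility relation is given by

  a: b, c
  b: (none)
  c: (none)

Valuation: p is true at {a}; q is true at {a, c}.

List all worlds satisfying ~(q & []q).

a: q & []q is F. ✓
b: q & []q is F. ✓
c: q & []q is T. ✗

{a, b}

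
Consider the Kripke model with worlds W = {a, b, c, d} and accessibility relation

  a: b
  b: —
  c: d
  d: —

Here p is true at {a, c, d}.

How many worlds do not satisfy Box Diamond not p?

a: successors {b}; Diamond not p there: b:F. ✗
b: no successors, so Box Diamond not p holds vacuously. ✓
c: successors {d}; Diamond not p there: d:F. ✗
d: no successors, so Box Diamond not p holds vacuously. ✓
Satisfying worlds: {b, d}.
So Box Diamond not p fails at the other 2 worlds.

2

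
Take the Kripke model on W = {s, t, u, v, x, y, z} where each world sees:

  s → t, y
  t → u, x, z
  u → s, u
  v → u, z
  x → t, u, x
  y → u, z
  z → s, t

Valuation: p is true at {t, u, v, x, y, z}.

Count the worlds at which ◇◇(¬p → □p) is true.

7

s: successors {t, y}; ◇(¬p → □p) there: t:T, y:T. ✓
t: successors {u, x, z}; ◇(¬p → □p) there: u:T, x:T, z:T. ✓
u: successors {s, u}; ◇(¬p → □p) there: s:T, u:T. ✓
v: successors {u, z}; ◇(¬p → □p) there: u:T, z:T. ✓
x: successors {t, u, x}; ◇(¬p → □p) there: t:T, u:T, x:T. ✓
y: successors {u, z}; ◇(¬p → □p) there: u:T, z:T. ✓
z: successors {s, t}; ◇(¬p → □p) there: s:T, t:T. ✓
Satisfying worlds: {s, t, u, v, x, y, z}.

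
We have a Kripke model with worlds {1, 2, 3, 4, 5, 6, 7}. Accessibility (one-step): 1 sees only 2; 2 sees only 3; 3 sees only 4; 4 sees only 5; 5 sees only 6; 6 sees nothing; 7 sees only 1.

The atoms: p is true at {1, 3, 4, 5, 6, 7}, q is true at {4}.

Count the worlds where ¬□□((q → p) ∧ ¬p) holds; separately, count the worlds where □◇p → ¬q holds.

For ¬□□((q → p) ∧ ¬p):
1: □□((q → p) ∧ ¬p) is F. ✓
2: □□((q → p) ∧ ¬p) is F. ✓
3: □□((q → p) ∧ ¬p) is F. ✓
4: □□((q → p) ∧ ¬p) is F. ✓
5: □□((q → p) ∧ ¬p) is T. ✗
6: □□((q → p) ∧ ¬p) is T. ✗
7: □□((q → p) ∧ ¬p) is T. ✗
— 4 worlds.
For □◇p → ¬q:
1: □◇p is T, ¬q is T. ✓
2: □◇p is T, ¬q is T. ✓
3: □◇p is T, ¬q is T. ✓
4: □◇p is T, ¬q is F. ✗
5: □◇p is F, ¬q is T. ✓
6: □◇p is T, ¬q is T. ✓
7: □◇p is F, ¬q is T. ✓
— 6 worlds.

4 and 6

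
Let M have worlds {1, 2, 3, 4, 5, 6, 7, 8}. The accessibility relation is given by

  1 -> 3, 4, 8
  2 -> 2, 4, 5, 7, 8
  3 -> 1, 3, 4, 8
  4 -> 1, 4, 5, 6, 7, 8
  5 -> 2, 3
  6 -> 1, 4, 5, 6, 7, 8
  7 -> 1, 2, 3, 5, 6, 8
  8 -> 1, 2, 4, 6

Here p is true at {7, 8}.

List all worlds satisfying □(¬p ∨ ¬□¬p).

1: successors {3, 4, 8}; ¬p ∨ ¬□¬p there: 3:T, 4:T, 8:F. ✗
2: successors {2, 4, 5, 7, 8}; ¬p ∨ ¬□¬p there: 2:T, 4:T, 5:T, 7:T, 8:F. ✗
3: successors {1, 3, 4, 8}; ¬p ∨ ¬□¬p there: 1:T, 3:T, 4:T, 8:F. ✗
4: successors {1, 4, 5, 6, 7, 8}; ¬p ∨ ¬□¬p there: 1:T, 4:T, 5:T, 6:T, 7:T, 8:F. ✗
5: successors {2, 3}; ¬p ∨ ¬□¬p there: 2:T, 3:T. ✓
6: successors {1, 4, 5, 6, 7, 8}; ¬p ∨ ¬□¬p there: 1:T, 4:T, 5:T, 6:T, 7:T, 8:F. ✗
7: successors {1, 2, 3, 5, 6, 8}; ¬p ∨ ¬□¬p there: 1:T, 2:T, 3:T, 5:T, 6:T, 8:F. ✗
8: successors {1, 2, 4, 6}; ¬p ∨ ¬□¬p there: 1:T, 2:T, 4:T, 6:T. ✓

{5, 8}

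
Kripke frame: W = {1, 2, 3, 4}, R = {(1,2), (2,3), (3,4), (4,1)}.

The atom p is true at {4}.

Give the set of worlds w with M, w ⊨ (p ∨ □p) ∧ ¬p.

1: p ∨ □p is F, ¬p is T. ✗
2: p ∨ □p is F, ¬p is T. ✗
3: p ∨ □p is T, ¬p is T. ✓
4: p ∨ □p is T, ¬p is F. ✗

{3}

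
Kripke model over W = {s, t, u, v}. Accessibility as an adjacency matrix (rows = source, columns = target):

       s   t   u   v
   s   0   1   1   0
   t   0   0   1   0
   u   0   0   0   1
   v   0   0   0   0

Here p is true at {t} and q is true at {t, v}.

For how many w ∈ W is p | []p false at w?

2

s: p is F, []p is F. ✗
t: p is T, []p is F. ✓
u: p is F, []p is F. ✗
v: p is F, []p is T. ✓
Satisfying worlds: {t, v}.
So p | []p fails at the other 2 worlds.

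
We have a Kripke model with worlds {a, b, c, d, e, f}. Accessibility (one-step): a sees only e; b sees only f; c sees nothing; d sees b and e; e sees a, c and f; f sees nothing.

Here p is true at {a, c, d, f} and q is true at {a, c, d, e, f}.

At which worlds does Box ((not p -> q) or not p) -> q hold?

a: Box ((not p -> q) or not p) is T, q is T. ✓
b: Box ((not p -> q) or not p) is T, q is F. ✗
c: Box ((not p -> q) or not p) is T, q is T. ✓
d: Box ((not p -> q) or not p) is T, q is T. ✓
e: Box ((not p -> q) or not p) is T, q is T. ✓
f: Box ((not p -> q) or not p) is T, q is T. ✓

{a, c, d, e, f}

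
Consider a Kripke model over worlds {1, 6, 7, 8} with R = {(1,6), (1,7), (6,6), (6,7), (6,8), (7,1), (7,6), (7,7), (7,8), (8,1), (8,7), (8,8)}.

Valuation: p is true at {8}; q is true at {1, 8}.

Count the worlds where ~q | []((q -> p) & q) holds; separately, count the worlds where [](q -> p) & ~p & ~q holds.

For ~q | []((q -> p) & q):
1: ~q is F, []((q -> p) & q) is F. ✗
6: ~q is T, []((q -> p) & q) is F. ✓
7: ~q is T, []((q -> p) & q) is F. ✓
8: ~q is F, []((q -> p) & q) is F. ✗
— 2 worlds.
For [](q -> p) & ~p & ~q:
1: [](q -> p) is T, ~p & ~q is F. ✗
6: [](q -> p) is T, ~p & ~q is T. ✓
7: [](q -> p) is F, ~p & ~q is T. ✗
8: [](q -> p) is F, ~p & ~q is F. ✗
— 1 world.

2 and 1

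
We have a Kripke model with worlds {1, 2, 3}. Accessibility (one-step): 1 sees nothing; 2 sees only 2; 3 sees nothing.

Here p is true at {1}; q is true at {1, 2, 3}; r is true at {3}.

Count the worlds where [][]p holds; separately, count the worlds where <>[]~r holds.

For [][]p:
1: no successors, so [][]p holds vacuously. ✓
2: successors {2}; []p there: 2:F. ✗
3: no successors, so [][]p holds vacuously. ✓
— 2 worlds.
For <>[]~r:
1: no successors, so <>[]~r fails. ✗
2: successors {2}; []~r there: 2:T. ✓
3: no successors, so <>[]~r fails. ✗
— 1 world.

2 and 1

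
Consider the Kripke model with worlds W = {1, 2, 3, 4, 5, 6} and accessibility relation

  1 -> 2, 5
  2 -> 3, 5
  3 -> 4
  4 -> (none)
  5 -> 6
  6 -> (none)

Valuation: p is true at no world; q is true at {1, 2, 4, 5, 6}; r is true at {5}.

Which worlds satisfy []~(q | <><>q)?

{4, 6}

1: successors {2, 5}; ~(q | <><>q) there: 2:F, 5:F. ✗
2: successors {3, 5}; ~(q | <><>q) there: 3:T, 5:F. ✗
3: successors {4}; ~(q | <><>q) there: 4:F. ✗
4: no successors, so []~(q | <><>q) holds vacuously. ✓
5: successors {6}; ~(q | <><>q) there: 6:F. ✗
6: no successors, so []~(q | <><>q) holds vacuously. ✓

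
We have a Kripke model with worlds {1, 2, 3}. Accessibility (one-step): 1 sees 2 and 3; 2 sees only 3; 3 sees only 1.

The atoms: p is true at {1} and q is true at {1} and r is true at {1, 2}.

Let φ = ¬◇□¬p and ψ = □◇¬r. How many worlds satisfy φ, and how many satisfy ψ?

For ¬◇□¬p:
1: ◇□¬p is T. ✗
2: ◇□¬p is F. ✓
3: ◇□¬p is T. ✗
— 1 world.
For □◇¬r:
1: successors {2, 3}; ◇¬r there: 2:T, 3:F. ✗
2: successors {3}; ◇¬r there: 3:F. ✗
3: successors {1}; ◇¬r there: 1:T. ✓
— 1 world.

1 and 1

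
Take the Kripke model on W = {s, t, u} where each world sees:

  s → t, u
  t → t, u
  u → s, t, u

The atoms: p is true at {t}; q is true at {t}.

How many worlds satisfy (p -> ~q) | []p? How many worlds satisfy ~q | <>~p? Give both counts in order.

For (p -> ~q) | []p:
s: p -> ~q is T, []p is F. ✓
t: p -> ~q is F, []p is F. ✗
u: p -> ~q is T, []p is F. ✓
— 2 worlds.
For ~q | <>~p:
s: ~q is T, <>~p is T. ✓
t: ~q is F, <>~p is T. ✓
u: ~q is T, <>~p is T. ✓
— 3 worlds.

2 and 3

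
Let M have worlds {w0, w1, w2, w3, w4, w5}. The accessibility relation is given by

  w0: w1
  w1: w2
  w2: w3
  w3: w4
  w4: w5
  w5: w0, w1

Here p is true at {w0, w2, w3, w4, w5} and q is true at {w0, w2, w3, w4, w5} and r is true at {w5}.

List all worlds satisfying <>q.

{w1, w2, w3, w4, w5}

w0: successors {w1}; q there: w1:F. ✗
w1: successors {w2}; q there: w2:T. ✓
w2: successors {w3}; q there: w3:T. ✓
w3: successors {w4}; q there: w4:T. ✓
w4: successors {w5}; q there: w5:T. ✓
w5: successors {w0, w1}; q there: w0:T, w1:F. ✓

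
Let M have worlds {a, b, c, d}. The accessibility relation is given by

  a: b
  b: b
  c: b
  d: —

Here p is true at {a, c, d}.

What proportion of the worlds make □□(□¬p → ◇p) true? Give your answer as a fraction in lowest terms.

a: successors {b}; □(□¬p → ◇p) there: b:F. ✗
b: successors {b}; □(□¬p → ◇p) there: b:F. ✗
c: successors {b}; □(□¬p → ◇p) there: b:F. ✗
d: no successors, so □□(□¬p → ◇p) holds vacuously. ✓
That's 1 of 4 worlds, so 1/4.

1/4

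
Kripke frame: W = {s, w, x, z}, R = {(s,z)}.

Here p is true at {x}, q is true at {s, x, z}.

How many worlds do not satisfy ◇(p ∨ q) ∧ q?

3

s: ◇(p ∨ q) is T, q is T. ✓
w: ◇(p ∨ q) is F, q is F. ✗
x: ◇(p ∨ q) is F, q is T. ✗
z: ◇(p ∨ q) is F, q is T. ✗
Satisfying worlds: {s}.
So ◇(p ∨ q) ∧ q fails at the other 3 worlds.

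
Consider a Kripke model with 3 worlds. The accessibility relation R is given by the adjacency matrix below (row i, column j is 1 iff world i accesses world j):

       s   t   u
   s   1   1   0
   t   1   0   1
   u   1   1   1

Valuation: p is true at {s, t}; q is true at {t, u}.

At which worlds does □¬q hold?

∅

s: successors {s, t}; ¬q there: s:T, t:F. ✗
t: successors {s, u}; ¬q there: s:T, u:F. ✗
u: successors {s, t, u}; ¬q there: s:T, t:F, u:F. ✗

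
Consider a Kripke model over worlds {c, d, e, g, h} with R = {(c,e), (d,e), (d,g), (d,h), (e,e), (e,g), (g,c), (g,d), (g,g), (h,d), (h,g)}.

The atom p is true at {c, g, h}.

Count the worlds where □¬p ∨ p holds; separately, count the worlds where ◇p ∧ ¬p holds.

For □¬p ∨ p:
c: □¬p is T, p is T. ✓
d: □¬p is F, p is F. ✗
e: □¬p is F, p is F. ✗
g: □¬p is F, p is T. ✓
h: □¬p is F, p is T. ✓
— 3 worlds.
For ◇p ∧ ¬p:
c: ◇p is F, ¬p is F. ✗
d: ◇p is T, ¬p is T. ✓
e: ◇p is T, ¬p is T. ✓
g: ◇p is T, ¬p is F. ✗
h: ◇p is T, ¬p is F. ✗
— 2 worlds.

3 and 2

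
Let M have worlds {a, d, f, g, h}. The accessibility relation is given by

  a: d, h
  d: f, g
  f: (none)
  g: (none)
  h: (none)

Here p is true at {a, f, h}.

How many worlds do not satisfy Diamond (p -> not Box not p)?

a: successors {d, h}; p -> not Box not p there: d:T, h:F. ✓
d: successors {f, g}; p -> not Box not p there: f:F, g:T. ✓
f: no successors, so Diamond (p -> not Box not p) fails. ✗
g: no successors, so Diamond (p -> not Box not p) fails. ✗
h: no successors, so Diamond (p -> not Box not p) fails. ✗
Satisfying worlds: {a, d}.
So Diamond (p -> not Box not p) fails at the other 3 worlds.

3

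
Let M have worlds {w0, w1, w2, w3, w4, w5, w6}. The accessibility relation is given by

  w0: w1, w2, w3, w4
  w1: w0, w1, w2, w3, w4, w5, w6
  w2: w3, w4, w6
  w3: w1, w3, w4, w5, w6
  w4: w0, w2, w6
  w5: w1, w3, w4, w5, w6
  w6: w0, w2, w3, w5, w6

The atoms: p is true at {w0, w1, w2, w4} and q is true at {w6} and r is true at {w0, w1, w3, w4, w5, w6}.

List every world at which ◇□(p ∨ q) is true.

{w0, w1, w2, w3, w5}

w0: successors {w1, w2, w3, w4}; □(p ∨ q) there: w1:F, w2:F, w3:F, w4:T. ✓
w1: successors {w0, w1, w2, w3, w4, w5, w6}; □(p ∨ q) there: w0:F, w1:F, w2:F, w3:F, w4:T, w5:F, w6:F. ✓
w2: successors {w3, w4, w6}; □(p ∨ q) there: w3:F, w4:T, w6:F. ✓
w3: successors {w1, w3, w4, w5, w6}; □(p ∨ q) there: w1:F, w3:F, w4:T, w5:F, w6:F. ✓
w4: successors {w0, w2, w6}; □(p ∨ q) there: w0:F, w2:F, w6:F. ✗
w5: successors {w1, w3, w4, w5, w6}; □(p ∨ q) there: w1:F, w3:F, w4:T, w5:F, w6:F. ✓
w6: successors {w0, w2, w3, w5, w6}; □(p ∨ q) there: w0:F, w2:F, w3:F, w5:F, w6:F. ✗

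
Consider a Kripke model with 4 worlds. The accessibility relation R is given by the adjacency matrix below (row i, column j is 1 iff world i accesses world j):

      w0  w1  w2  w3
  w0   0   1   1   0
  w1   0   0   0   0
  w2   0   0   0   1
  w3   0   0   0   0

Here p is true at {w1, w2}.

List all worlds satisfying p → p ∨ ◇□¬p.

w0: p is F, p ∨ ◇□¬p is T. ✓
w1: p is T, p ∨ ◇□¬p is T. ✓
w2: p is T, p ∨ ◇□¬p is T. ✓
w3: p is F, p ∨ ◇□¬p is F. ✓

{w0, w1, w2, w3}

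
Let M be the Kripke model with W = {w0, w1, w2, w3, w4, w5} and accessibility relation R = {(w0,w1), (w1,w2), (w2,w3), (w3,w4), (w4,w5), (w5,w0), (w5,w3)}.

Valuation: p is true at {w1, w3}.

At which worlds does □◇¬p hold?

w0: successors {w1}; ◇¬p there: w1:T. ✓
w1: successors {w2}; ◇¬p there: w2:F. ✗
w2: successors {w3}; ◇¬p there: w3:T. ✓
w3: successors {w4}; ◇¬p there: w4:T. ✓
w4: successors {w5}; ◇¬p there: w5:T. ✓
w5: successors {w0, w3}; ◇¬p there: w0:F, w3:T. ✗

{w0, w2, w3, w4}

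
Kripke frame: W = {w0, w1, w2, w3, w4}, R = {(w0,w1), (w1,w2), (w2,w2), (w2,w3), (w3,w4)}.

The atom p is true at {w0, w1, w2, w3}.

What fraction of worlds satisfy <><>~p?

w0: successors {w1}; <>~p there: w1:F. ✗
w1: successors {w2}; <>~p there: w2:F. ✗
w2: successors {w2, w3}; <>~p there: w2:F, w3:T. ✓
w3: successors {w4}; <>~p there: w4:F. ✗
w4: no successors, so <><>~p fails. ✗
That's 1 of 5 worlds, so 1/5.

1/5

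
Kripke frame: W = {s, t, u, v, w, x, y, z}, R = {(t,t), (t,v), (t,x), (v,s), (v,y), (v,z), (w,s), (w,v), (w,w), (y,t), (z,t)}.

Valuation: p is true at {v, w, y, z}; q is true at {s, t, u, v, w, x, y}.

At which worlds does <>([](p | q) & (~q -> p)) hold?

s: no successors, so <>([](p | q) & (~q -> p)) fails. ✗
t: successors {t, v, x}; [](p | q) & (~q -> p) there: t:T, v:T, x:T. ✓
u: no successors, so <>([](p | q) & (~q -> p)) fails. ✗
v: successors {s, y, z}; [](p | q) & (~q -> p) there: s:T, y:T, z:T. ✓
w: successors {s, v, w}; [](p | q) & (~q -> p) there: s:T, v:T, w:T. ✓
x: no successors, so <>([](p | q) & (~q -> p)) fails. ✗
y: successors {t}; [](p | q) & (~q -> p) there: t:T. ✓
z: successors {t}; [](p | q) & (~q -> p) there: t:T. ✓

{t, v, w, y, z}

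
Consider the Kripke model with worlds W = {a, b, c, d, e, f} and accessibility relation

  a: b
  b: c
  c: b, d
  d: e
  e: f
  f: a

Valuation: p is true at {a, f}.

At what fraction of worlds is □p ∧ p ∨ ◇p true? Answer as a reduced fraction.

1/3

a: □p ∧ p is F, ◇p is F. ✗
b: □p ∧ p is F, ◇p is F. ✗
c: □p ∧ p is F, ◇p is F. ✗
d: □p ∧ p is F, ◇p is F. ✗
e: □p ∧ p is F, ◇p is T. ✓
f: □p ∧ p is T, ◇p is T. ✓
That's 2 of 6 worlds, so 2/6 = 1/3.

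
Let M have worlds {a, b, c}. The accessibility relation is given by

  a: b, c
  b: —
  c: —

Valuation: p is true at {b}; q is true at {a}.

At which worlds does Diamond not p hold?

{a}

a: successors {b, c}; not p there: b:F, c:T. ✓
b: no successors, so Diamond not p fails. ✗
c: no successors, so Diamond not p fails. ✗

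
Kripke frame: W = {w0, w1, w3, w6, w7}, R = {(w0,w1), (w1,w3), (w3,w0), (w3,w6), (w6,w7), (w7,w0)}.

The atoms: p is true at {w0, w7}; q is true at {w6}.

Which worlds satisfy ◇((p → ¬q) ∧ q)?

w0: successors {w1}; (p → ¬q) ∧ q there: w1:F. ✗
w1: successors {w3}; (p → ¬q) ∧ q there: w3:F. ✗
w3: successors {w0, w6}; (p → ¬q) ∧ q there: w0:F, w6:T. ✓
w6: successors {w7}; (p → ¬q) ∧ q there: w7:F. ✗
w7: successors {w0}; (p → ¬q) ∧ q there: w0:F. ✗

{w3}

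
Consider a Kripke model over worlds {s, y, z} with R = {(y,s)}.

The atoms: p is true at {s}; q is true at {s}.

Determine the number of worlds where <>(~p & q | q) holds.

1

s: no successors, so <>(~p & q | q) fails. ✗
y: successors {s}; ~p & q | q there: s:T. ✓
z: no successors, so <>(~p & q | q) fails. ✗
Satisfying worlds: {y}.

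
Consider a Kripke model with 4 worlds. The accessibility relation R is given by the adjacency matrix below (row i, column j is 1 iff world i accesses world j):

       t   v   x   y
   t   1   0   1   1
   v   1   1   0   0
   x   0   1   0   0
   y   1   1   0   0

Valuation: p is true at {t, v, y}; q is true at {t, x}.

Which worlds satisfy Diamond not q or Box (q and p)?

{t, v, x, y}

t: Diamond not q is T, Box (q and p) is F. ✓
v: Diamond not q is T, Box (q and p) is F. ✓
x: Diamond not q is T, Box (q and p) is F. ✓
y: Diamond not q is T, Box (q and p) is F. ✓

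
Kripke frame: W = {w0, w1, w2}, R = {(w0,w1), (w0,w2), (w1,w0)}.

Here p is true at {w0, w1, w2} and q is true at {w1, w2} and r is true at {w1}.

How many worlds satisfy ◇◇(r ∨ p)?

w0: successors {w1, w2}; ◇(r ∨ p) there: w1:T, w2:F. ✓
w1: successors {w0}; ◇(r ∨ p) there: w0:T. ✓
w2: no successors, so ◇◇(r ∨ p) fails. ✗
Satisfying worlds: {w0, w1}.

2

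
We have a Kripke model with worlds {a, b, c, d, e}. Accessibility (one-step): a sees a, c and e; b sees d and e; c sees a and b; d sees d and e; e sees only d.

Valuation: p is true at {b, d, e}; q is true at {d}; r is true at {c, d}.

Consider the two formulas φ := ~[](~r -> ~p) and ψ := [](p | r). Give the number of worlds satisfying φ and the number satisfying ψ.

4 and 3

For ~[](~r -> ~p):
a: [](~r -> ~p) is F. ✓
b: [](~r -> ~p) is F. ✓
c: [](~r -> ~p) is F. ✓
d: [](~r -> ~p) is F. ✓
e: [](~r -> ~p) is T. ✗
— 4 worlds.
For [](p | r):
a: successors {a, c, e}; p | r there: a:F, c:T, e:T. ✗
b: successors {d, e}; p | r there: d:T, e:T. ✓
c: successors {a, b}; p | r there: a:F, b:T. ✗
d: successors {d, e}; p | r there: d:T, e:T. ✓
e: successors {d}; p | r there: d:T. ✓
— 3 worlds.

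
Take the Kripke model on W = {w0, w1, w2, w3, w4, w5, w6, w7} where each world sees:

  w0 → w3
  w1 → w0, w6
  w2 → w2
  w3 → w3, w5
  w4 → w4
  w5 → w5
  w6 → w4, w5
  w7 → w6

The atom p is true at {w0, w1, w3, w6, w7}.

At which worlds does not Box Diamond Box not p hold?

{w1}

w0: Box Diamond Box not p is T. ✗
w1: Box Diamond Box not p is F. ✓
w2: Box Diamond Box not p is T. ✗
w3: Box Diamond Box not p is T. ✗
w4: Box Diamond Box not p is T. ✗
w5: Box Diamond Box not p is T. ✗
w6: Box Diamond Box not p is T. ✗
w7: Box Diamond Box not p is T. ✗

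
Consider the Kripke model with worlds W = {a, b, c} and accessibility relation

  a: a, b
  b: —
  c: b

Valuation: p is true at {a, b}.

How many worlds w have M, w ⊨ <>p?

2

a: successors {a, b}; p there: a:T, b:T. ✓
b: no successors, so <>p fails. ✗
c: successors {b}; p there: b:T. ✓
Satisfying worlds: {a, c}.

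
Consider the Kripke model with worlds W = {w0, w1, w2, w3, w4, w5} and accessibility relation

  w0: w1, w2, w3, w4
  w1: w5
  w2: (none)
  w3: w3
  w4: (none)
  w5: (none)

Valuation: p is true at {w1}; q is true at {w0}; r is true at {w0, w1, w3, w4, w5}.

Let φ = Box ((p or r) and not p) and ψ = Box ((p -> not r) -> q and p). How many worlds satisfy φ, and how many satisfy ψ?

For Box ((p or r) and not p):
w0: successors {w1, w2, w3, w4}; (p or r) and not p there: w1:F, w2:F, w3:T, w4:T. ✗
w1: successors {w5}; (p or r) and not p there: w5:T. ✓
w2: no successors, so Box ((p or r) and not p) holds vacuously. ✓
w3: successors {w3}; (p or r) and not p there: w3:T. ✓
w4: no successors, so Box ((p or r) and not p) holds vacuously. ✓
w5: no successors, so Box ((p or r) and not p) holds vacuously. ✓
— 5 worlds.
For Box ((p -> not r) -> q and p):
w0: successors {w1, w2, w3, w4}; (p -> not r) -> q and p there: w1:T, w2:F, w3:F, w4:F. ✗
w1: successors {w5}; (p -> not r) -> q and p there: w5:F. ✗
w2: no successors, so Box ((p -> not r) -> q and p) holds vacuously. ✓
w3: successors {w3}; (p -> not r) -> q and p there: w3:F. ✗
w4: no successors, so Box ((p -> not r) -> q and p) holds vacuously. ✓
w5: no successors, so Box ((p -> not r) -> q and p) holds vacuously. ✓
— 3 worlds.

5 and 3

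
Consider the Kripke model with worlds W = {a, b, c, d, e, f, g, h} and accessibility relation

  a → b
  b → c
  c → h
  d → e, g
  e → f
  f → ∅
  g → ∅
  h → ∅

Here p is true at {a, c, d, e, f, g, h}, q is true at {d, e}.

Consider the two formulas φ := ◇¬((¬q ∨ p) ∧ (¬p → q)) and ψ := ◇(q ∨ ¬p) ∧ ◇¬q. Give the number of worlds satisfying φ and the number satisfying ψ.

For ◇¬((¬q ∨ p) ∧ (¬p → q)):
a: successors {b}; ¬((¬q ∨ p) ∧ (¬p → q)) there: b:T. ✓
b: successors {c}; ¬((¬q ∨ p) ∧ (¬p → q)) there: c:F. ✗
c: successors {h}; ¬((¬q ∨ p) ∧ (¬p → q)) there: h:F. ✗
d: successors {e, g}; ¬((¬q ∨ p) ∧ (¬p → q)) there: e:F, g:F. ✗
e: successors {f}; ¬((¬q ∨ p) ∧ (¬p → q)) there: f:F. ✗
f: no successors, so ◇¬((¬q ∨ p) ∧ (¬p → q)) fails. ✗
g: no successors, so ◇¬((¬q ∨ p) ∧ (¬p → q)) fails. ✗
h: no successors, so ◇¬((¬q ∨ p) ∧ (¬p → q)) fails. ✗
— 1 world.
For ◇(q ∨ ¬p) ∧ ◇¬q:
a: ◇(q ∨ ¬p) is T, ◇¬q is T. ✓
b: ◇(q ∨ ¬p) is F, ◇¬q is T. ✗
c: ◇(q ∨ ¬p) is F, ◇¬q is T. ✗
d: ◇(q ∨ ¬p) is T, ◇¬q is T. ✓
e: ◇(q ∨ ¬p) is F, ◇¬q is T. ✗
f: ◇(q ∨ ¬p) is F, ◇¬q is F. ✗
g: ◇(q ∨ ¬p) is F, ◇¬q is F. ✗
h: ◇(q ∨ ¬p) is F, ◇¬q is F. ✗
— 2 worlds.

1 and 2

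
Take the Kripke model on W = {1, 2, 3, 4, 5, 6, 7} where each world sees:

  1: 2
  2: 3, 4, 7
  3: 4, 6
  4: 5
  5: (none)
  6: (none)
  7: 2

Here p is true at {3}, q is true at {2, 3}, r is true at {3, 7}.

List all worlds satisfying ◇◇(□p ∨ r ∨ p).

{1, 2, 3, 7}

1: successors {2}; ◇(□p ∨ r ∨ p) there: 2:T. ✓
2: successors {3, 4, 7}; ◇(□p ∨ r ∨ p) there: 3:T, 4:T, 7:F. ✓
3: successors {4, 6}; ◇(□p ∨ r ∨ p) there: 4:T, 6:F. ✓
4: successors {5}; ◇(□p ∨ r ∨ p) there: 5:F. ✗
5: no successors, so ◇◇(□p ∨ r ∨ p) fails. ✗
6: no successors, so ◇◇(□p ∨ r ∨ p) fails. ✗
7: successors {2}; ◇(□p ∨ r ∨ p) there: 2:T. ✓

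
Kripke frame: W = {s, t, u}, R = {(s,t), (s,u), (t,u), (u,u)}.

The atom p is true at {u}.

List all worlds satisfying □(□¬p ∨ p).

s: successors {t, u}; □¬p ∨ p there: t:F, u:T. ✗
t: successors {u}; □¬p ∨ p there: u:T. ✓
u: successors {u}; □¬p ∨ p there: u:T. ✓

{t, u}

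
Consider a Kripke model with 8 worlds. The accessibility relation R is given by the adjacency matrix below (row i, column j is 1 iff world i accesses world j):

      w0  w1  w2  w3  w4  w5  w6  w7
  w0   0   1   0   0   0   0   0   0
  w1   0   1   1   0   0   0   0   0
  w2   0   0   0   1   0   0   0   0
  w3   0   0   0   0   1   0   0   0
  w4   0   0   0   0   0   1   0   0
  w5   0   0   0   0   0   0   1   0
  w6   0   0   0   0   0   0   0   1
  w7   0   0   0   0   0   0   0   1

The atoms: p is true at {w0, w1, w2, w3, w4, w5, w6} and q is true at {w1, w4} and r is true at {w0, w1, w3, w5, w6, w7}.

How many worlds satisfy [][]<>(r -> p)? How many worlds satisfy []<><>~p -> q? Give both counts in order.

For [][]<>(r -> p):
w0: successors {w1}; []<>(r -> p) there: w1:T. ✓
w1: successors {w1, w2}; []<>(r -> p) there: w1:T, w2:T. ✓
w2: successors {w3}; []<>(r -> p) there: w3:T. ✓
w3: successors {w4}; []<>(r -> p) there: w4:T. ✓
w4: successors {w5}; []<>(r -> p) there: w5:F. ✗
w5: successors {w6}; []<>(r -> p) there: w6:F. ✗
w6: successors {w7}; []<>(r -> p) there: w7:F. ✗
w7: successors {w7}; []<>(r -> p) there: w7:F. ✗
— 4 worlds.
For []<><>~p -> q:
w0: []<><>~p is F, q is F. ✓
w1: []<><>~p is F, q is T. ✓
w2: []<><>~p is F, q is F. ✓
w3: []<><>~p is F, q is F. ✓
w4: []<><>~p is T, q is T. ✓
w5: []<><>~p is T, q is F. ✗
w6: []<><>~p is T, q is F. ✗
w7: []<><>~p is T, q is F. ✗
— 5 worlds.

4 and 5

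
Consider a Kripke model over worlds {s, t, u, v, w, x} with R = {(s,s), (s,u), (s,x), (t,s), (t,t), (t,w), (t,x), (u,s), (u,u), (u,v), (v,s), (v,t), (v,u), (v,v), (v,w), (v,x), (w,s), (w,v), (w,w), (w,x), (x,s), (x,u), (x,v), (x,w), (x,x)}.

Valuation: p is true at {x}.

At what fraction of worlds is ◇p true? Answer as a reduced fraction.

5/6

s: successors {s, u, x}; p there: s:F, u:F, x:T. ✓
t: successors {s, t, w, x}; p there: s:F, t:F, w:F, x:T. ✓
u: successors {s, u, v}; p there: s:F, u:F, v:F. ✗
v: successors {s, t, u, v, w, x}; p there: s:F, t:F, u:F, v:F, w:F, x:T. ✓
w: successors {s, v, w, x}; p there: s:F, v:F, w:F, x:T. ✓
x: successors {s, u, v, w, x}; p there: s:F, u:F, v:F, w:F, x:T. ✓
That's 5 of 6 worlds, so 5/6.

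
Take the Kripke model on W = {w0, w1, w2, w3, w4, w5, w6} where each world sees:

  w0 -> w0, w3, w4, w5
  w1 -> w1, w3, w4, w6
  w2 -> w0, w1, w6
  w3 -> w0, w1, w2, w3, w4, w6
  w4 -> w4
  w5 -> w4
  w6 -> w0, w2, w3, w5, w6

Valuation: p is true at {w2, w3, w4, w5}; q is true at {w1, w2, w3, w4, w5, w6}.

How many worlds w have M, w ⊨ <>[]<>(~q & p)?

0

w0: successors {w0, w3, w4, w5}; []<>(~q & p) there: w0:F, w3:F, w4:F, w5:F. ✗
w1: successors {w1, w3, w4, w6}; []<>(~q & p) there: w1:F, w3:F, w4:F, w6:F. ✗
w2: successors {w0, w1, w6}; []<>(~q & p) there: w0:F, w1:F, w6:F. ✗
w3: successors {w0, w1, w2, w3, w4, w6}; []<>(~q & p) there: w0:F, w1:F, w2:F, w3:F, w4:F, w6:F. ✗
w4: successors {w4}; []<>(~q & p) there: w4:F. ✗
w5: successors {w4}; []<>(~q & p) there: w4:F. ✗
w6: successors {w0, w2, w3, w5, w6}; []<>(~q & p) there: w0:F, w2:F, w3:F, w5:F, w6:F. ✗
Satisfying worlds: ∅.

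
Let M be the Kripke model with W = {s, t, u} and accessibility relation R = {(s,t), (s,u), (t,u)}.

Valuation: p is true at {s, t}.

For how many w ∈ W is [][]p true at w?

s: successors {t, u}; []p there: t:F, u:T. ✗
t: successors {u}; []p there: u:T. ✓
u: no successors, so [][]p holds vacuously. ✓
Satisfying worlds: {t, u}.

2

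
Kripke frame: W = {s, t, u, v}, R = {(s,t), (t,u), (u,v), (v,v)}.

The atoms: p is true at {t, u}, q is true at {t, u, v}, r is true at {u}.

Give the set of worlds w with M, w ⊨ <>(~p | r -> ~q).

s: successors {t}; ~p | r -> ~q there: t:T. ✓
t: successors {u}; ~p | r -> ~q there: u:F. ✗
u: successors {v}; ~p | r -> ~q there: v:F. ✗
v: successors {v}; ~p | r -> ~q there: v:F. ✗

{s}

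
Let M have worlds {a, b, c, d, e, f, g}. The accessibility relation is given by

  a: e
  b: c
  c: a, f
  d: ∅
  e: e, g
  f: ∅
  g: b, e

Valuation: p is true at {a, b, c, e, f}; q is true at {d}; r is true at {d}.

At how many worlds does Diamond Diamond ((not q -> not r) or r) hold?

a: successors {e}; Diamond ((not q -> not r) or r) there: e:T. ✓
b: successors {c}; Diamond ((not q -> not r) or r) there: c:T. ✓
c: successors {a, f}; Diamond ((not q -> not r) or r) there: a:T, f:F. ✓
d: no successors, so Diamond Diamond ((not q -> not r) or r) fails. ✗
e: successors {e, g}; Diamond ((not q -> not r) or r) there: e:T, g:T. ✓
f: no successors, so Diamond Diamond ((not q -> not r) or r) fails. ✗
g: successors {b, e}; Diamond ((not q -> not r) or r) there: b:T, e:T. ✓
Satisfying worlds: {a, b, c, e, g}.

5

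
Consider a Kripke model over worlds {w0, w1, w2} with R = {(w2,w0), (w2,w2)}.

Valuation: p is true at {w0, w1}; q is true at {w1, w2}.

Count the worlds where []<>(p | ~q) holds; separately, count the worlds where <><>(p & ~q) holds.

2 and 1

For []<>(p | ~q):
w0: no successors, so []<>(p | ~q) holds vacuously. ✓
w1: no successors, so []<>(p | ~q) holds vacuously. ✓
w2: successors {w0, w2}; <>(p | ~q) there: w0:F, w2:T. ✗
— 2 worlds.
For <><>(p & ~q):
w0: no successors, so <><>(p & ~q) fails. ✗
w1: no successors, so <><>(p & ~q) fails. ✗
w2: successors {w0, w2}; <>(p & ~q) there: w0:F, w2:T. ✓
— 1 world.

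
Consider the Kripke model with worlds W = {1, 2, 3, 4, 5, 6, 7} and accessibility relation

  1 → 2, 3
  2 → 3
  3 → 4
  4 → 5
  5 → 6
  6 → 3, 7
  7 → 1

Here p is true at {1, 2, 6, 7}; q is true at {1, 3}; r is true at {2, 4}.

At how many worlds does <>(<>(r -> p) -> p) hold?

5

1: successors {2, 3}; <>(r -> p) -> p there: 2:T, 3:T. ✓
2: successors {3}; <>(r -> p) -> p there: 3:T. ✓
3: successors {4}; <>(r -> p) -> p there: 4:F. ✗
4: successors {5}; <>(r -> p) -> p there: 5:F. ✗
5: successors {6}; <>(r -> p) -> p there: 6:T. ✓
6: successors {3, 7}; <>(r -> p) -> p there: 3:T, 7:T. ✓
7: successors {1}; <>(r -> p) -> p there: 1:T. ✓
Satisfying worlds: {1, 2, 5, 6, 7}.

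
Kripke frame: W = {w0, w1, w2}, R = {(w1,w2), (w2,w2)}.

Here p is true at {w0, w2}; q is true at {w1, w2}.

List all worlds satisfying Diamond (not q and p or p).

{w1, w2}

w0: no successors, so Diamond (not q and p or p) fails. ✗
w1: successors {w2}; not q and p or p there: w2:T. ✓
w2: successors {w2}; not q and p or p there: w2:T. ✓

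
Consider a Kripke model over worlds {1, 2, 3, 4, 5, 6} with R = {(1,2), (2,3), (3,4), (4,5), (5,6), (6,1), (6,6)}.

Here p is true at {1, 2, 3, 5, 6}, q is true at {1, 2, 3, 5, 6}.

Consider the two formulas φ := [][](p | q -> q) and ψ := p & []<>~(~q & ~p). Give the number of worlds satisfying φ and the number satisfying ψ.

For [][](p | q -> q):
1: successors {2}; [](p | q -> q) there: 2:T. ✓
2: successors {3}; [](p | q -> q) there: 3:T. ✓
3: successors {4}; [](p | q -> q) there: 4:T. ✓
4: successors {5}; [](p | q -> q) there: 5:T. ✓
5: successors {6}; [](p | q -> q) there: 6:T. ✓
6: successors {1, 6}; [](p | q -> q) there: 1:T, 6:T. ✓
— 6 worlds.
For p & []<>~(~q & ~p):
1: p is T, []<>~(~q & ~p) is T. ✓
2: p is T, []<>~(~q & ~p) is F. ✗
3: p is T, []<>~(~q & ~p) is T. ✓
4: p is F, []<>~(~q & ~p) is T. ✗
5: p is T, []<>~(~q & ~p) is T. ✓
6: p is T, []<>~(~q & ~p) is T. ✓
— 4 worlds.

6 and 4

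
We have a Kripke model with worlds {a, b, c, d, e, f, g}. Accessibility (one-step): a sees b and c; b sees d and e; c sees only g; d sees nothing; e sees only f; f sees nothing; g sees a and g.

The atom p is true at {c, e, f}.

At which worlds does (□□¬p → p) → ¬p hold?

{a, b, d, g}

a: □□¬p → p is T, ¬p is T. ✓
b: □□¬p → p is T, ¬p is T. ✓
c: □□¬p → p is T, ¬p is F. ✗
d: □□¬p → p is F, ¬p is T. ✓
e: □□¬p → p is T, ¬p is F. ✗
f: □□¬p → p is T, ¬p is F. ✗
g: □□¬p → p is T, ¬p is T. ✓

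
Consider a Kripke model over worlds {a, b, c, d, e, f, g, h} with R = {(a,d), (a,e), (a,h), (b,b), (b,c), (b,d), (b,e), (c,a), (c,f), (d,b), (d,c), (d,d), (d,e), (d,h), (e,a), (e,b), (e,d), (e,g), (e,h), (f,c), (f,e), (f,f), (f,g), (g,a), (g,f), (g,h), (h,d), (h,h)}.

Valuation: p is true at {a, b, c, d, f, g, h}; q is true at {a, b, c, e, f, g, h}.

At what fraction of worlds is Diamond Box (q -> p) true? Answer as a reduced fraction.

a: successors {d, e, h}; Box (q -> p) there: d:F, e:T, h:T. ✓
b: successors {b, c, d, e}; Box (q -> p) there: b:F, c:T, d:F, e:T. ✓
c: successors {a, f}; Box (q -> p) there: a:F, f:F. ✗
d: successors {b, c, d, e, h}; Box (q -> p) there: b:F, c:T, d:F, e:T, h:T. ✓
e: successors {a, b, d, g, h}; Box (q -> p) there: a:F, b:F, d:F, g:T, h:T. ✓
f: successors {c, e, f, g}; Box (q -> p) there: c:T, e:T, f:F, g:T. ✓
g: successors {a, f, h}; Box (q -> p) there: a:F, f:F, h:T. ✓
h: successors {d, h}; Box (q -> p) there: d:F, h:T. ✓
That's 7 of 8 worlds, so 7/8.

7/8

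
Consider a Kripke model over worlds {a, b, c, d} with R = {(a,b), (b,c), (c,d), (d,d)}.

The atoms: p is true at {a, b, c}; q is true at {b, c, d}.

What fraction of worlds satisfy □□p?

a: successors {b}; □p there: b:T. ✓
b: successors {c}; □p there: c:F. ✗
c: successors {d}; □p there: d:F. ✗
d: successors {d}; □p there: d:F. ✗
That's 1 of 4 worlds, so 1/4.

1/4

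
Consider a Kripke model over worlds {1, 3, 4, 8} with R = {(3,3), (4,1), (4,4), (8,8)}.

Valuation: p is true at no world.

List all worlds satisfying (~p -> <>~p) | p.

1: ~p -> <>~p is F, p is F. ✗
3: ~p -> <>~p is T, p is F. ✓
4: ~p -> <>~p is T, p is F. ✓
8: ~p -> <>~p is T, p is F. ✓

{3, 4, 8}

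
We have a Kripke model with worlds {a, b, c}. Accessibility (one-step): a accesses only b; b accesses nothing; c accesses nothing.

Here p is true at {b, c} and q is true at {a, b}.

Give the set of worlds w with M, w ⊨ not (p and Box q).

{a}

a: p and Box q is F. ✓
b: p and Box q is T. ✗
c: p and Box q is T. ✗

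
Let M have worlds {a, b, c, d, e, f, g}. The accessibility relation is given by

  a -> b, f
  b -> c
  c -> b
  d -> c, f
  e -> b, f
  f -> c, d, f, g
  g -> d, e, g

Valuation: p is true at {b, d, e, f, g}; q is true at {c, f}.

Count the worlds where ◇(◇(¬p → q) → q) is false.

a: successors {b, f}; ◇(¬p → q) → q there: b:F, f:T. ✓
b: successors {c}; ◇(¬p → q) → q there: c:T. ✓
c: successors {b}; ◇(¬p → q) → q there: b:F. ✗
d: successors {c, f}; ◇(¬p → q) → q there: c:T, f:T. ✓
e: successors {b, f}; ◇(¬p → q) → q there: b:F, f:T. ✓
f: successors {c, d, f, g}; ◇(¬p → q) → q there: c:T, d:F, f:T, g:F. ✓
g: successors {d, e, g}; ◇(¬p → q) → q there: d:F, e:F, g:F. ✗
Satisfying worlds: {a, b, d, e, f}.
So ◇(◇(¬p → q) → q) fails at the other 2 worlds.

2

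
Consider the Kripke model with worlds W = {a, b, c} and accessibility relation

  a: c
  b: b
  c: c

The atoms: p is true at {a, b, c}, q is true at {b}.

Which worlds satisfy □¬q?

{a, c}

a: successors {c}; ¬q there: c:T. ✓
b: successors {b}; ¬q there: b:F. ✗
c: successors {c}; ¬q there: c:T. ✓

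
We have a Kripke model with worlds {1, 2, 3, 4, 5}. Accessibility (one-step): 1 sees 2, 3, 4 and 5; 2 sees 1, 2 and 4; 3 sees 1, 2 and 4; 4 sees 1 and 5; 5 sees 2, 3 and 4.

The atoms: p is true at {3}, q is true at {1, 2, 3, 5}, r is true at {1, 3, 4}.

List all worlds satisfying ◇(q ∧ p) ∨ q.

1: ◇(q ∧ p) is T, q is T. ✓
2: ◇(q ∧ p) is F, q is T. ✓
3: ◇(q ∧ p) is F, q is T. ✓
4: ◇(q ∧ p) is F, q is F. ✗
5: ◇(q ∧ p) is T, q is T. ✓

{1, 2, 3, 5}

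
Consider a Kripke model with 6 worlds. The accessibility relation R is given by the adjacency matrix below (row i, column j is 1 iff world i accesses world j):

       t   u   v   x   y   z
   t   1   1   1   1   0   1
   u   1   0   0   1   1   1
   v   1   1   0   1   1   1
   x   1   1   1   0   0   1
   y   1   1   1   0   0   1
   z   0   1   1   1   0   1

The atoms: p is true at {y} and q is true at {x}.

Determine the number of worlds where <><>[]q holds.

t: successors {t, u, v, x, z}; <>[]q there: t:F, u:F, v:F, x:F, z:F. ✗
u: successors {t, x, y, z}; <>[]q there: t:F, x:F, y:F, z:F. ✗
v: successors {t, u, x, y, z}; <>[]q there: t:F, u:F, x:F, y:F, z:F. ✗
x: successors {t, u, v, z}; <>[]q there: t:F, u:F, v:F, z:F. ✗
y: successors {t, u, v, z}; <>[]q there: t:F, u:F, v:F, z:F. ✗
z: successors {u, v, x, z}; <>[]q there: u:F, v:F, x:F, z:F. ✗
Satisfying worlds: ∅.

0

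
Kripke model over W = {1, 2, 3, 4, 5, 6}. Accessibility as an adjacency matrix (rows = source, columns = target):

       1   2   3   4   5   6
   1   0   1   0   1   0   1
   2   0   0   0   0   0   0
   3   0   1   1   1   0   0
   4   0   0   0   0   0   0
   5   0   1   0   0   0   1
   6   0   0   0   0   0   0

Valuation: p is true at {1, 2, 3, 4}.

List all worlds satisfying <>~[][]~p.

1: successors {2, 4, 6}; ~[][]~p there: 2:F, 4:F, 6:F. ✗
2: no successors, so <>~[][]~p fails. ✗
3: successors {2, 3, 4}; ~[][]~p there: 2:F, 3:T, 4:F. ✓
4: no successors, so <>~[][]~p fails. ✗
5: successors {2, 6}; ~[][]~p there: 2:F, 6:F. ✗
6: no successors, so <>~[][]~p fails. ✗

{3}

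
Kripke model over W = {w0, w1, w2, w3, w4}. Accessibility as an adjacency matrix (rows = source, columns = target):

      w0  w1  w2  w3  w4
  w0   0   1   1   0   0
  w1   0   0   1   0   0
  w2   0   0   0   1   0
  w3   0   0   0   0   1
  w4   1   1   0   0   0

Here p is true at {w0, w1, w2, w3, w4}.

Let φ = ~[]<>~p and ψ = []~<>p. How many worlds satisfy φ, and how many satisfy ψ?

5 and 0

For ~[]<>~p:
w0: []<>~p is F. ✓
w1: []<>~p is F. ✓
w2: []<>~p is F. ✓
w3: []<>~p is F. ✓
w4: []<>~p is F. ✓
— 5 worlds.
For []~<>p:
w0: successors {w1, w2}; ~<>p there: w1:F, w2:F. ✗
w1: successors {w2}; ~<>p there: w2:F. ✗
w2: successors {w3}; ~<>p there: w3:F. ✗
w3: successors {w4}; ~<>p there: w4:F. ✗
w4: successors {w0, w1}; ~<>p there: w0:F, w1:F. ✗
— 0 worlds.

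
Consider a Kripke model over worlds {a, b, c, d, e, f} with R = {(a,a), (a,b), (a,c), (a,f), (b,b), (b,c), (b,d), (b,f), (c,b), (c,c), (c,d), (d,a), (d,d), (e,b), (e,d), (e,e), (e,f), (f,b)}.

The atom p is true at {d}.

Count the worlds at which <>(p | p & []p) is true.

4

a: successors {a, b, c, f}; p | p & []p there: a:F, b:F, c:F, f:F. ✗
b: successors {b, c, d, f}; p | p & []p there: b:F, c:F, d:T, f:F. ✓
c: successors {b, c, d}; p | p & []p there: b:F, c:F, d:T. ✓
d: successors {a, d}; p | p & []p there: a:F, d:T. ✓
e: successors {b, d, e, f}; p | p & []p there: b:F, d:T, e:F, f:F. ✓
f: successors {b}; p | p & []p there: b:F. ✗
Satisfying worlds: {b, c, d, e}.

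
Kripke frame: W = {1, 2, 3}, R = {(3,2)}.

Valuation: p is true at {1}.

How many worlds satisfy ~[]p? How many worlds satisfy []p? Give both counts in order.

For ~[]p:
1: []p is T. ✗
2: []p is T. ✗
3: []p is F. ✓
— 1 world.
For []p:
1: no successors, so []p holds vacuously. ✓
2: no successors, so []p holds vacuously. ✓
3: successors {2}; p there: 2:F. ✗
— 2 worlds.

1 and 2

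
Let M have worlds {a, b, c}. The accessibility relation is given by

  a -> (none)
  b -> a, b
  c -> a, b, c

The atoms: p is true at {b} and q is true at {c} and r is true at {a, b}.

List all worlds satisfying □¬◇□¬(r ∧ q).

a: no successors, so □¬◇□¬(r ∧ q) holds vacuously. ✓
b: successors {a, b}; ¬◇□¬(r ∧ q) there: a:T, b:F. ✗
c: successors {a, b, c}; ¬◇□¬(r ∧ q) there: a:T, b:F, c:F. ✗

{a}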